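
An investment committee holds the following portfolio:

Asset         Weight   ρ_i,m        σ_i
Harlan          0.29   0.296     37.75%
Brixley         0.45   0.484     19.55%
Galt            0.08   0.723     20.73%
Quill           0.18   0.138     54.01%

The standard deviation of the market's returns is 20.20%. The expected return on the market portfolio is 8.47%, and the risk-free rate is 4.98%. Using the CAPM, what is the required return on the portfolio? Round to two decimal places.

6.71%

β_Harlan = 0.296 × 37.75% / 20.20% = 0.5532
β_Brixley = 0.484 × 19.55% / 20.20% = 0.4684
β_Galt = 0.723 × 20.73% / 20.20% = 0.7420
β_Quill = 0.138 × 54.01% / 20.20% = 0.3690
β_P = Σ w_i β_i = 0.29×0.5532 + 0.45×0.4684 + 0.08×0.7420 + 0.18×0.3690 = 0.4970
MRP = 8.47% − 4.98% = 3.49%
E(R_P) = R_f + β_P × MRP = 4.98% + 0.4970 × 3.49% = 6.71%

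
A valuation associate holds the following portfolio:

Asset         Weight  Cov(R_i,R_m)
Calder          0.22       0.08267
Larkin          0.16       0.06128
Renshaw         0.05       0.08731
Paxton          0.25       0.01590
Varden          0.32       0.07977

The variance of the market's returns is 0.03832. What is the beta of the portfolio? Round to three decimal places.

β_Calder = 0.08267 / 0.03832 = 2.1574
β_Larkin = 0.06128 / 0.03832 = 1.5992
β_Renshaw = 0.08731 / 0.03832 = 2.2784
β_Paxton = 0.01590 / 0.03832 = 0.4149
β_Varden = 0.07977 / 0.03832 = 2.0817
β_P = Σ w_i β_i = 0.22×2.1574 + 0.16×1.5992 + 0.05×2.2784 + 0.25×0.4149 + 0.32×2.0817 = 1.6143

1.614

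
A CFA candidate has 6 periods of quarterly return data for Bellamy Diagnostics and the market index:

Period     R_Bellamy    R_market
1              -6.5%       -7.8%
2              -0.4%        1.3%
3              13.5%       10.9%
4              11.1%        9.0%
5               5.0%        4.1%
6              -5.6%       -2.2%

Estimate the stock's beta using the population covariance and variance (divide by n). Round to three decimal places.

Mean R_i = (-6.5 − 0.4 + 13.5 + 11.1 + 5.0 − 5.6) / 6 = 2.8500%
Mean R_m = (-7.8 + 1.3 + 10.9 + 9.0 + 4.1 − 2.2) / 6 = 2.5500%
Σ(R_i − R̄_i)(R_m − R̄_m) = 286.4450  ⇒  Cov = 286.4450 / 6 = 47.7408
Σ(R_m − R̄_m)² = 244.9750  ⇒  Var(R_m) = 244.9750 / 6 = 40.8292
β = Cov / Var(R_m) = 47.7408 / 40.8292 = 1.1693

1.169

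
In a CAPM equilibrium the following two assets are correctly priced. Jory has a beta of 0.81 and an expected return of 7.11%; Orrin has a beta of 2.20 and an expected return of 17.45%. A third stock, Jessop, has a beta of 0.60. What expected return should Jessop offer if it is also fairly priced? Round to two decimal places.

MRP (SML slope) = (17.45% − 7.11%) / (2.20 − 0.81) = 10.34% / 1.39 = 7.4388%
R_f (intercept) = 7.11% − 0.81 × 7.4388% = 1.0846%
E(R_Jessop) = R_f + β × MRP = 1.0846% + 0.60 × 7.4388% = 5.55%

5.55%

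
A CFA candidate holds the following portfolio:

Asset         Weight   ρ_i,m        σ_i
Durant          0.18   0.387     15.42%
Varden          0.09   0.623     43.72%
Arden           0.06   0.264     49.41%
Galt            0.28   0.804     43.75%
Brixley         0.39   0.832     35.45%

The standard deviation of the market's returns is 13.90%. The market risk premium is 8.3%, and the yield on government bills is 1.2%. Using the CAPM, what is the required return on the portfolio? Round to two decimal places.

β_Durant = 0.387 × 15.42% / 13.90% = 0.4293
β_Varden = 0.623 × 43.72% / 13.90% = 1.9595
β_Arden = 0.264 × 49.41% / 13.90% = 0.9384
β_Galt = 0.804 × 43.75% / 13.90% = 2.5306
β_Brixley = 0.832 × 35.45% / 13.90% = 2.1219
β_P = Σ w_i β_i = 0.18×0.4293 + 0.09×1.9595 + 0.06×0.9384 + 0.28×2.5306 + 0.39×2.1219 = 1.8460
E(R_P) = R_f + β_P × MRP = 1.2% + 1.8460 × 8.3% = 16.52%

16.52%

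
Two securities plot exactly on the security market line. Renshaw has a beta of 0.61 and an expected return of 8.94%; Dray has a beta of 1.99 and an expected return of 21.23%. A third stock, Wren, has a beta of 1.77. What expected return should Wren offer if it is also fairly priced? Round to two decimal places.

19.27%

MRP (SML slope) = (21.23% − 8.94%) / (1.99 − 0.61) = 12.29% / 1.38 = 8.9058%
R_f (intercept) = 8.94% − 0.61 × 8.9058% = 3.5075%
E(R_Wren) = R_f + β × MRP = 3.5075% + 1.77 × 8.9058% = 19.27%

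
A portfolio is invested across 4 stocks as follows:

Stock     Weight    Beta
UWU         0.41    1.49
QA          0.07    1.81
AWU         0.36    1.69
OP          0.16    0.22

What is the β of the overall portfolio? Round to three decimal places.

β_P = Σ w_i β_i = 0.41×1.49 + 0.07×1.81 + 0.36×1.69 + 0.16×0.22 = 1.3812

1.381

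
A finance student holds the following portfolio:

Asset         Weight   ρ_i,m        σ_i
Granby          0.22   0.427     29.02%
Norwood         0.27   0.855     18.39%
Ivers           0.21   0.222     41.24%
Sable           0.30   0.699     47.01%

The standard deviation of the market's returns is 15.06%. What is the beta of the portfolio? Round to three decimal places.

β_Granby = 0.427 × 29.02% / 15.06% = 0.8228
β_Norwood = 0.855 × 18.39% / 15.06% = 1.0441
β_Ivers = 0.222 × 41.24% / 15.06% = 0.6079
β_Sable = 0.699 × 47.01% / 15.06% = 2.1819
β_P = Σ w_i β_i = 0.22×0.8228 + 0.27×1.0441 + 0.21×0.6079 + 0.30×2.1819 = 1.2452

1.245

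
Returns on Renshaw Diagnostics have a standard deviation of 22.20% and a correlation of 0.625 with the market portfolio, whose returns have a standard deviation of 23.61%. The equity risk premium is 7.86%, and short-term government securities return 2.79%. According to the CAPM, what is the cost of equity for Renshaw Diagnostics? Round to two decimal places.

β = ρ × σ_i / σ_m = 0.625 × 22.20% / 23.61% = 0.5877
E(R) = 2.79% + 0.5877 × 7.86% = 7.41%

7.41%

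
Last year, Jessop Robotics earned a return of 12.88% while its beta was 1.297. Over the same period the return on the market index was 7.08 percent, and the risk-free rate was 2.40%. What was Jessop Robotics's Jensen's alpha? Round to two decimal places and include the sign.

+4.41%

Market excess return = 7.08% − 2.40% = 4.68%
CAPM benchmark = R_f + β(R_m − R_f) = 2.40% + 1.297 × 4.68% = 8.46996%
α = actual − benchmark = 12.88% − 8.46996% = +4.41%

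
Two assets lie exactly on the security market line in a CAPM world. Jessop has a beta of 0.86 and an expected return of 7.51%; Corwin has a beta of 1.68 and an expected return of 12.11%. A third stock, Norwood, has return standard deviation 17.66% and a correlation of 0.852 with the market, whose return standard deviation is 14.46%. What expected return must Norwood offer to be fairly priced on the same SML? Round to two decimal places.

8.52%

MRP = (12.11% − 7.51%) / (1.68 − 0.86) = 5.6098%
R_f = 7.51% − 0.86 × 5.6098% = 2.6856%
β_Norwood = ρ·σ_i/σ_m = 0.852 × 17.66 / 14.46 = 1.0405
E(R_Norwood) = R_f + β × MRP = 2.6856% + 1.0405 × 5.6098% = 8.52%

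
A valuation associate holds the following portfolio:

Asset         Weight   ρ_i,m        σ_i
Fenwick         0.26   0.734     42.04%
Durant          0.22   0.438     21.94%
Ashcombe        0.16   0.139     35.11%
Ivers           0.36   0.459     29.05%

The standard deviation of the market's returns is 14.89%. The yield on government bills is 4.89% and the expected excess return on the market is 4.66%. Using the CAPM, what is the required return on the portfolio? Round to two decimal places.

β_Fenwick = 0.734 × 42.04% / 14.89% = 2.0724
β_Durant = 0.438 × 21.94% / 14.89% = 0.6454
β_Ashcombe = 0.139 × 35.11% / 14.89% = 0.3278
β_Ivers = 0.459 × 29.05% / 14.89% = 0.8955
β_P = Σ w_i β_i = 0.26×2.0724 + 0.22×0.6454 + 0.16×0.3278 + 0.36×0.8955 = 1.0556
E(R_P) = R_f + β_P × MRP = 4.89% + 1.0556 × 4.66% = 9.81%

9.81%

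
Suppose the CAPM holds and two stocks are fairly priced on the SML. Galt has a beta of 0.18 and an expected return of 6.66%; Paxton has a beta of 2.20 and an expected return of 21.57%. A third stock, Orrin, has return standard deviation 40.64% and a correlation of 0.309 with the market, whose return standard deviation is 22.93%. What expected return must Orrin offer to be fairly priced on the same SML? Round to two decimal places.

9.37%

MRP = (21.57% − 6.66%) / (2.20 − 0.18) = 7.3812%
R_f = 6.66% − 0.18 × 7.3812% = 5.3314%
β_Orrin = ρ·σ_i/σ_m = 0.309 × 40.64 / 22.93 = 0.5477
E(R_Orrin) = R_f + β × MRP = 5.3314% + 0.5477 × 7.3812% = 9.37%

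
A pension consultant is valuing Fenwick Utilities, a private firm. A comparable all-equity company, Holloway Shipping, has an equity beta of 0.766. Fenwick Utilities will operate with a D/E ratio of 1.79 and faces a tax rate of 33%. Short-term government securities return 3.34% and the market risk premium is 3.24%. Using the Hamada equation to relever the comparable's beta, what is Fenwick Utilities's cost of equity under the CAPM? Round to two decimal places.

8.80%

β_L = β_U × [1 + (1 − t)(D/E)] = 0.766 × [1 + (1 − 0.33) × 1.79]
    = 0.766 × [1 + 0.67 × 1.79] = 0.766 × 2.1993 = 1.6847
E(R) = R_f + β_L × MRP = 3.34% + 1.6847 × 3.24% = 8.80%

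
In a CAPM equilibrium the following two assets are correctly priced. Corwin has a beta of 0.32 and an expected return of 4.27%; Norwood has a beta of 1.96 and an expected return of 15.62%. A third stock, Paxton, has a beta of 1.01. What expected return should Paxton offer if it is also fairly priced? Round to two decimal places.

9.05%

MRP (SML slope) = (15.62% − 4.27%) / (1.96 − 0.32) = 11.35% / 1.64 = 6.9207%
R_f (intercept) = 4.27% − 0.32 × 6.9207% = 2.0554%
E(R_Paxton) = R_f + β × MRP = 2.0554% + 1.01 × 6.9207% = 9.05%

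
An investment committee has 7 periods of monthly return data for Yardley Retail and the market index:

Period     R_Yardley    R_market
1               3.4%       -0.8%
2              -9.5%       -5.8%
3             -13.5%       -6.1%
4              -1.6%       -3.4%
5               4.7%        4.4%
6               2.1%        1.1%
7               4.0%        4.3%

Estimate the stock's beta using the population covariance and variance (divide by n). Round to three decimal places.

1.469

Mean R_i = (3.4 − 9.5 − 13.5 − 1.6 + 4.7 + 2.1 + 4.0) / 7 = -1.4857%
Mean R_m = (-0.8 − 5.8 − 6.1 − 3.4 + 4.4 + 1.1 + 4.3) / 7 = -0.9000%
Σ(R_i − R̄_i)(R_m − R̄_m) = 171.0000  ⇒  Cov = 171.0000 / 7 = 24.4286
Σ(R_m − R̄_m)² = 116.4400  ⇒  Var(R_m) = 116.4400 / 7 = 16.6343
β = Cov / Var(R_m) = 24.4286 / 16.6343 = 1.4686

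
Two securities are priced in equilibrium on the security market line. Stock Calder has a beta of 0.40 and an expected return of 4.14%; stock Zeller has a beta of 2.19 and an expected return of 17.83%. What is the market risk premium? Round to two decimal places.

Both satisfy E(R) = R_f + β·MRP, so the slope of the SML is
MRP = (17.83% − 4.14%) / (2.19 − 0.40) = 13.69% / 1.79 = 7.6480%

7.65%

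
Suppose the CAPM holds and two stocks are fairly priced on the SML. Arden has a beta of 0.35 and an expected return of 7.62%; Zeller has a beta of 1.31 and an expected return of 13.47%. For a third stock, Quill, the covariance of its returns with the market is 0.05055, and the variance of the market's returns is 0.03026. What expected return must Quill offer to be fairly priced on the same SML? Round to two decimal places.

15.67%

MRP = (13.47% − 7.62%) / (1.31 − 0.35) = 6.0938%
R_f = 7.62% − 0.35 × 6.0938% = 5.4872%
β_Quill = Cov / Var(R_m) = 0.05055 / 0.03026 = 1.6705
E(R_Quill) = R_f + β × MRP = 5.4872% + 1.6705 × 6.0938% = 15.67%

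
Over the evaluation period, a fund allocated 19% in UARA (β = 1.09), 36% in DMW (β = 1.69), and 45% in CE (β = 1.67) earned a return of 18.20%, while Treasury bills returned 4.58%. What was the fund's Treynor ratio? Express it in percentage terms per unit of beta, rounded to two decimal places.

β_P = 0.19×1.09 + 0.36×1.69 + 0.45×1.67 = 1.5670
Treynor = (R_P − R_f) / β_P = (18.20% − 4.58%) / 1.5670 = 13.62% / 1.5670 = 8.69%

8.69%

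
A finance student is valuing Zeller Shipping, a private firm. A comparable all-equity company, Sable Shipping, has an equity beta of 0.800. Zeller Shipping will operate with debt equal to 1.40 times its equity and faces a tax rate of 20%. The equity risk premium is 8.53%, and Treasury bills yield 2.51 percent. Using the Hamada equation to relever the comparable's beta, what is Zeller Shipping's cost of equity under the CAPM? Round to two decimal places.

β_L = β_U × [1 + (1 − t)(D/E)] = 0.800 × [1 + (1 − 0.20) × 1.40]
    = 0.800 × [1 + 0.80 × 1.40] = 0.800 × 2.1200 = 1.6960
E(R) = R_f + β_L × MRP = 2.51% + 1.6960 × 8.53% = 16.98%

16.98%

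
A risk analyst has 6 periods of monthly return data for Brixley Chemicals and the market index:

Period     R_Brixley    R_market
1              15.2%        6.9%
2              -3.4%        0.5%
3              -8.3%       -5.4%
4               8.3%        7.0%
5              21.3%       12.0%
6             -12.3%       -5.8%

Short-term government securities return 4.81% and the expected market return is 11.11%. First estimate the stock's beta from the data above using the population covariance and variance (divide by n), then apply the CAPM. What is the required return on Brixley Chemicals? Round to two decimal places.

16.22%

Mean R_i = (15.2 − 3.4 − 8.3 + 8.3 + 21.3 − 12.3) / 6 = 3.4667%
Mean R_m = (6.9 + 0.5 − 5.4 + 7.0 + 12.0 − 5.8) / 6 = 2.5333%
Σ(R_i − R̄_i)(R_m − R̄_m) = 480.3467  ⇒  Cov = 480.3467 / 6 = 80.0578
Σ(R_m − R̄_m)² = 265.1533  ⇒  Var(R_m) = 265.1533 / 6 = 44.1922
β = Cov / Var(R_m) = 80.0578 / 44.1922 = 1.8116
MRP = 11.11% − 4.81% = 6.30%
E(R) = R_f + β × MRP = 4.81% + 1.8116 × 6.30% = 16.22%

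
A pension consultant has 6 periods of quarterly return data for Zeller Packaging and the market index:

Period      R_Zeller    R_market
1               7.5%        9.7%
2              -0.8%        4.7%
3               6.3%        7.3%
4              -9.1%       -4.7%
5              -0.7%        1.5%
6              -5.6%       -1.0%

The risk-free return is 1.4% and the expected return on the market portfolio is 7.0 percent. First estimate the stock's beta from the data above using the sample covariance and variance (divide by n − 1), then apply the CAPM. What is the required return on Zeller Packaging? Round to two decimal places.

Mean R_i = (7.5 − 0.8 + 6.3 − 9.1 − 0.7 − 5.6) / 6 = -0.4000%
Mean R_m = (9.7 + 4.7 + 7.3 − 4.7 + 1.5 − 1.0) / 6 = 2.9167%
Σ(R_i − R̄_i)(R_m − R̄_m) = 169.3000  ⇒  Cov = 169.3000 / 5 = 33.8600
Σ(R_m − R̄_m)² = 143.7683  ⇒  Var(R_m) = 143.7683 / 5 = 28.7537
β = Cov / Var(R_m) = 33.8600 / 28.7537 = 1.1776
MRP = 7.0% − 1.4% = 5.60%
E(R) = R_f + β × MRP = 1.4% + 1.1776 × 5.6% = 7.99%

7.99%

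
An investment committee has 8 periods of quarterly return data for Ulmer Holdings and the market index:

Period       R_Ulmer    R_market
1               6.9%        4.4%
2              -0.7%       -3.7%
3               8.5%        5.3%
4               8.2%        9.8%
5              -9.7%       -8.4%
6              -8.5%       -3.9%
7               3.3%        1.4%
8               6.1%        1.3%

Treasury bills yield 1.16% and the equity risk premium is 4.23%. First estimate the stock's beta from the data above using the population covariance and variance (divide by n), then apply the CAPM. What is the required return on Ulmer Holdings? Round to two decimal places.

5.96%

Mean R_i = (6.9 − 0.7 + 8.5 + 8.2 − 9.7 − 8.5 + 3.3 + 6.1) / 8 = 1.7625%
Mean R_m = (4.4 − 3.7 + 5.3 + 9.8 − 8.4 − 3.9 + 1.4 + 1.3) / 8 = 0.7750%
Σ(R_i − R̄_i)(R_m − R̄_m) = 274.6125  ⇒  Cov = 274.6125 / 8 = 34.3266
Σ(R_m − R̄_m)² = 241.7950  ⇒  Var(R_m) = 241.7950 / 8 = 30.2244
β = Cov / Var(R_m) = 34.3266 / 30.2244 = 1.1357
E(R) = R_f + β × MRP = 1.16% + 1.1357 × 4.23% = 5.96%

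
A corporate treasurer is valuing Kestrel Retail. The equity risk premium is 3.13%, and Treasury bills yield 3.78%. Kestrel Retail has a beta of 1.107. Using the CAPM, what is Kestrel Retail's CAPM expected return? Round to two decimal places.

7.24%

E(R) = R_f + β × MRP = 3.78% + 1.107 × 3.13% = 7.24%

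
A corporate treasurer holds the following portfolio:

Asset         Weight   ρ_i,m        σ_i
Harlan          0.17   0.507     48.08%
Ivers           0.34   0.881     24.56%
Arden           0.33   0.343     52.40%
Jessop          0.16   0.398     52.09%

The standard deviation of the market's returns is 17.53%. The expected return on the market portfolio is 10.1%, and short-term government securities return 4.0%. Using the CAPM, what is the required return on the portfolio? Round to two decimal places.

β_Harlan = 0.507 × 48.08% / 17.53% = 1.3906
β_Ivers = 0.881 × 24.56% / 17.53% = 1.2343
β_Arden = 0.343 × 52.40% / 17.53% = 1.0253
β_Jessop = 0.398 × 52.09% / 17.53% = 1.1826
β_P = Σ w_i β_i = 0.17×1.3906 + 0.34×1.2343 + 0.33×1.0253 + 0.16×1.1826 = 1.1836
MRP = 10.1% − 4.0% = 6.10%
E(R_P) = R_f + β_P × MRP = 4.0% + 1.1836 × 6.1% = 11.22%

11.22%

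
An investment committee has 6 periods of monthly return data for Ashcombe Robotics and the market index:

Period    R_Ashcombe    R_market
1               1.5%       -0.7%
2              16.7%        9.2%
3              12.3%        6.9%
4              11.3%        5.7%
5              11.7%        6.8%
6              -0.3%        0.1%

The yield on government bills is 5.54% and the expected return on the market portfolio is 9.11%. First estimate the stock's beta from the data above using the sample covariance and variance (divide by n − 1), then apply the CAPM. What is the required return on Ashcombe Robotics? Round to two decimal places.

11.42%

Mean R_i = (1.5 + 16.7 + 12.3 + 11.3 + 11.7 − 0.3) / 6 = 8.8667%
Mean R_m = (-0.7 + 9.2 + 6.9 + 5.7 + 6.8 + 0.1) / 6 = 4.6667%
Σ(R_i − R̄_i)(R_m − R̄_m) = 133.1333  ⇒  Cov = 133.1333 / 5 = 26.6267
Σ(R_m − R̄_m)² = 80.8133  ⇒  Var(R_m) = 80.8133 / 5 = 16.1627
β = Cov / Var(R_m) = 26.6267 / 16.1627 = 1.6474
MRP = 9.11% − 5.54% = 3.57%
E(R) = R_f + β × MRP = 5.54% + 1.6474 × 3.57% = 11.42%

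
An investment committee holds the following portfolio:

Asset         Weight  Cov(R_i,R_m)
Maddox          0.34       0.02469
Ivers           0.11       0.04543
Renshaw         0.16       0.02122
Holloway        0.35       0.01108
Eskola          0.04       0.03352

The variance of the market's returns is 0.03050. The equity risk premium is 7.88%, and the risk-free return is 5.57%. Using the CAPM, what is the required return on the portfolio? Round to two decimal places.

11.26%

β_Maddox = 0.02469 / 0.03050 = 0.8095
β_Ivers = 0.04543 / 0.03050 = 1.4895
β_Renshaw = 0.02122 / 0.03050 = 0.6957
β_Holloway = 0.01108 / 0.03050 = 0.3633
β_Eskola = 0.03352 / 0.03050 = 1.0990
β_P = Σ w_i β_i = 0.34×0.8095 + 0.11×1.4895 + 0.16×0.6957 + 0.35×0.3633 + 0.04×1.0990 = 0.7215
E(R_P) = R_f + β_P × MRP = 5.57% + 0.7215 × 7.88% = 11.26%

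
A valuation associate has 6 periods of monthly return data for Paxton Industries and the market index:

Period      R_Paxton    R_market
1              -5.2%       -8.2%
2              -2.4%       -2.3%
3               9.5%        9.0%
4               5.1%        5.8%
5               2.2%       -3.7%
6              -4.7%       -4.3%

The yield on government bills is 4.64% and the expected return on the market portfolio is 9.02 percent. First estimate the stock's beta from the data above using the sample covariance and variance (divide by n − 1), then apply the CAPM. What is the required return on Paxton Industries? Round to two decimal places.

8.23%

Mean R_i = (-5.2 − 2.4 + 9.5 + 5.1 + 2.2 − 4.7) / 6 = 0.7500%
Mean R_m = (-8.2 − 2.3 + 9.0 + 5.8 − 3.7 − 4.3) / 6 = -0.6167%
Σ(R_i − R̄_i)(R_m − R̄_m) = 178.0850  ⇒  Cov = 178.0850 / 5 = 35.6170
Σ(R_m − R̄_m)² = 217.0683  ⇒  Var(R_m) = 217.0683 / 5 = 43.4137
β = Cov / Var(R_m) = 35.6170 / 43.4137 = 0.8204
MRP = 9.02% − 4.64% = 4.38%
E(R) = R_f + β × MRP = 4.64% + 0.8204 × 4.38% = 8.23%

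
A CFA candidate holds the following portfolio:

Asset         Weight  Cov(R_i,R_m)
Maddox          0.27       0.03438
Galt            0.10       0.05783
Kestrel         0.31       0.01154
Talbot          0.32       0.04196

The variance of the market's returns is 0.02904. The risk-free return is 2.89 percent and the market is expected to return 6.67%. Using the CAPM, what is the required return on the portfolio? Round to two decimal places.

7.06%

β_Maddox = 0.03438 / 0.02904 = 1.1839
β_Galt = 0.05783 / 0.02904 = 1.9914
β_Kestrel = 0.01154 / 0.02904 = 0.3974
β_Talbot = 0.04196 / 0.02904 = 1.4449
β_P = Σ w_i β_i = 0.27×1.1839 + 0.10×1.9914 + 0.31×0.3974 + 0.32×1.4449 = 1.1044
MRP = 6.67% − 2.89% = 3.78%
E(R_P) = R_f + β_P × MRP = 2.89% + 1.1044 × 3.78% = 7.06%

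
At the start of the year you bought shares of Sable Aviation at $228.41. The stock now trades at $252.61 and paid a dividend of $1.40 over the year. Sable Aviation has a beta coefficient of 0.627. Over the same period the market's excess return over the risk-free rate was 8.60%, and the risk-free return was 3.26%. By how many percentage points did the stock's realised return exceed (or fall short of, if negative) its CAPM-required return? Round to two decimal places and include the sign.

+2.56%

Realised HPR = (P1 + D1 − P0) / P0 = (252.61 + 1.40 − 228.41) / 228.41 = 25.60 / 228.41 = 11.2079%
CAPM required = R_f + β·MRP = 3.26% + 0.627 × 8.60% = 8.65220%
α = realised − required = 11.2079% − 8.65220% = +2.56%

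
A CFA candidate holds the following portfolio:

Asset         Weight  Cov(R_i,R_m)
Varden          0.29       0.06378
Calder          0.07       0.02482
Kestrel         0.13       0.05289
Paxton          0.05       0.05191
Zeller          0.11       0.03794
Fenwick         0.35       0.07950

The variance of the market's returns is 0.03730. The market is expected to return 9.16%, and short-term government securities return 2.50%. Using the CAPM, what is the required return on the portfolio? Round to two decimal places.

13.52%

β_Varden = 0.06378 / 0.03730 = 1.7099
β_Calder = 0.02482 / 0.03730 = 0.6654
β_Kestrel = 0.05289 / 0.03730 = 1.4180
β_Paxton = 0.05191 / 0.03730 = 1.3917
β_Zeller = 0.03794 / 0.03730 = 1.0172
β_Fenwick = 0.07950 / 0.03730 = 2.1314
β_P = Σ w_i β_i = 0.29×1.7099 + 0.07×0.6654 + 0.13×1.4180 + 0.05×1.3917 + 0.11×1.0172 + 0.35×2.1314 = 1.6543
MRP = 9.16% − 2.50% = 6.66%
E(R_P) = R_f + β_P × MRP = 2.50% + 1.6543 × 6.66% = 13.52%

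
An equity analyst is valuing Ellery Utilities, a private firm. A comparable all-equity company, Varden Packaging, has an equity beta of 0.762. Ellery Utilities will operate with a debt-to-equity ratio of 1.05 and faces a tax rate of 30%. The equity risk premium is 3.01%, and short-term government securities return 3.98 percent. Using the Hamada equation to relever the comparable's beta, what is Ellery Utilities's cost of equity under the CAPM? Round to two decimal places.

β_L = β_U × [1 + (1 − t)(D/E)] = 0.762 × [1 + (1 − 0.30) × 1.05]
    = 0.762 × [1 + 0.70 × 1.05] = 0.762 × 1.7350 = 1.3221
E(R) = R_f + β_L × MRP = 3.98% + 1.3221 × 3.01% = 7.96%

7.96%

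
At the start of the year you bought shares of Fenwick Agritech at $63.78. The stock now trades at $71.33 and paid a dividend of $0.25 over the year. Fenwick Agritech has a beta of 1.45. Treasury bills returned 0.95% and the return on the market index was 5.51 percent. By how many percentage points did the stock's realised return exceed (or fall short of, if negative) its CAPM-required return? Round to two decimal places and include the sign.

+4.67%

Realised HPR = (P1 + D1 − P0) / P0 = (71.33 + 0.25 − 63.78) / 63.78 = 7.80 / 63.78 = 12.2295%
MRP = 5.51% − 0.95% = 4.56%
CAPM required = R_f + β·MRP = 0.95% + 1.45 × 4.56% = 7.5620%
α = realised − required = 12.2295% − 7.5620% = +4.67%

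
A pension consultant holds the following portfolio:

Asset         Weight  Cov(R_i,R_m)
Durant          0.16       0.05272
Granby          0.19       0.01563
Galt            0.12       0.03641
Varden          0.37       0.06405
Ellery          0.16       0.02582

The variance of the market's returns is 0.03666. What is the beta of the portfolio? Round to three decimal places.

1.189

β_Durant = 0.05272 / 0.03666 = 1.4381
β_Granby = 0.01563 / 0.03666 = 0.4264
β_Galt = 0.03641 / 0.03666 = 0.9932
β_Varden = 0.06405 / 0.03666 = 1.7471
β_Ellery = 0.02582 / 0.03666 = 0.7043
β_P = Σ w_i β_i = 0.16×1.4381 + 0.19×0.4264 + 0.12×0.9932 + 0.37×1.7471 + 0.16×0.7043 = 1.1894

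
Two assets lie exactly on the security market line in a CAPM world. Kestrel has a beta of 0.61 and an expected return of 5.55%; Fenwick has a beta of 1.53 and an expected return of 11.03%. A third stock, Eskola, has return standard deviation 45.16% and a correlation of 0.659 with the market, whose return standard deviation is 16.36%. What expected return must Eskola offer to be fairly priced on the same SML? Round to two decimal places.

MRP = (11.03% − 5.55%) / (1.53 − 0.61) = 5.9565%
R_f = 5.55% − 0.61 × 5.9565% = 1.9165%
β_Eskola = ρ·σ_i/σ_m = 0.659 × 45.16 / 16.36 = 1.8191
E(R_Eskola) = R_f + β × MRP = 1.9165% + 1.8191 × 5.9565% = 12.75%

12.75%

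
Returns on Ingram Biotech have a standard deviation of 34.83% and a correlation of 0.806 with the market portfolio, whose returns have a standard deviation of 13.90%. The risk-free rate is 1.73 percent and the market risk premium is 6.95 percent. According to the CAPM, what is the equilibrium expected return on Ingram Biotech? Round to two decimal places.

β = ρ × σ_i / σ_m = 0.806 × 34.83% / 13.90% = 2.0196
E(R) = 1.73% + 2.0196 × 6.95% = 15.77%

15.77%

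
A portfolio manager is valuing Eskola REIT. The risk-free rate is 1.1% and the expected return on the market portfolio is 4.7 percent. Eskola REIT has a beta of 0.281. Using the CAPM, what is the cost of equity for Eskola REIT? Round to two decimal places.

2.11%

Market risk premium = E(R_m) − R_f = 4.7% − 1.1% = 3.60%
E(R) = R_f + β × MRP = 1.1% + 0.281 × 3.6% = 2.11%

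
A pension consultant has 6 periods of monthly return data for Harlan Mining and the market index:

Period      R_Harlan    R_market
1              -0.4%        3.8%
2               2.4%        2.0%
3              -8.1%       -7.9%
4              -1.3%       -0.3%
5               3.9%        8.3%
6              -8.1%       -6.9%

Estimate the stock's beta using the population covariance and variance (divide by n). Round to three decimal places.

0.781

Mean R_i = (-0.4 + 2.4 − 8.1 − 1.3 + 3.9 − 8.1) / 6 = -1.9333%
Mean R_m = (3.8 + 2.0 − 7.9 − 0.3 + 8.3 − 6.9) / 6 = -0.1667%
Σ(R_i − R̄_i)(R_m − R̄_m) = 153.9867  ⇒  Cov = 153.9867 / 6 = 25.6645
Σ(R_m − R̄_m)² = 197.2733  ⇒  Var(R_m) = 197.2733 / 6 = 32.8789
β = Cov / Var(R_m) = 25.6645 / 32.8789 = 0.7806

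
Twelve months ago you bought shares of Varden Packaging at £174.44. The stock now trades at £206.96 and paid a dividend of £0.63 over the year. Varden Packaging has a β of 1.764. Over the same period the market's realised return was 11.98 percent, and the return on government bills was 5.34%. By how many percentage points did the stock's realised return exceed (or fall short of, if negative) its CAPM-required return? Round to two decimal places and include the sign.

+1.95%

Realised HPR = (P1 + D1 − P0) / P0 = (206.96 + 0.63 − 174.44) / 174.44 = 33.15 / 174.44 = 19.0037%
MRP = 11.98% − 5.34% = 6.64%
CAPM required = R_f + β·MRP = 5.34% + 1.764 × 6.64% = 17.05296%
α = realised − required = 19.0037% − 17.05296% = +1.95%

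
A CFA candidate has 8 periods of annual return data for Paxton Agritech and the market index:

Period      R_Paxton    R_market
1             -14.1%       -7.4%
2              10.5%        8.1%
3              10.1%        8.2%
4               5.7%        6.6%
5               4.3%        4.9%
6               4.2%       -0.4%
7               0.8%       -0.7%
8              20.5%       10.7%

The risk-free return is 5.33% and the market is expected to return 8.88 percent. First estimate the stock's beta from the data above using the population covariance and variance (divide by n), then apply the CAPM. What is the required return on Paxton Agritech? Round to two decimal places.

10.71%

Mean R_i = (-14.1 + 10.5 + 10.1 + 5.7 + 4.3 + 4.2 + 0.8 + 20.5) / 8 = 5.2500%
Mean R_m = (-7.4 + 8.1 + 8.2 + 6.6 + 4.9 − 0.4 − 0.7 + 10.7) / 8 = 3.7500%
Σ(R_i − R̄_i)(R_m − R̄_m) = 390.5100  ⇒  Cov = 390.5100 / 8 = 48.8138
Σ(R_m − R̄_m)² = 257.8200  ⇒  Var(R_m) = 257.8200 / 8 = 32.2275
β = Cov / Var(R_m) = 48.8138 / 32.2275 = 1.5147
MRP = 8.88% − 5.33% = 3.55%
E(R) = R_f + β × MRP = 5.33% + 1.5147 × 3.55% = 10.71%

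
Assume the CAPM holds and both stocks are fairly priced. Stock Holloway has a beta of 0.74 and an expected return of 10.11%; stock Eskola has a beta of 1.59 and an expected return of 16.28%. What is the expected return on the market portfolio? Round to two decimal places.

Both satisfy E(R) = R_f + β·MRP, so the slope of the SML is
MRP = (16.28% − 10.11%) / (1.59 − 0.74) = 6.17% / 0.85 = 7.2588%
R_f = E(R_Holloway) − β_Holloway·MRP = 10.11% − 0.74 × 7.2588% = 4.7385%
E(R_m) = R_f + MRP = 4.7385% + 7.2588% = 12.00%

12.00%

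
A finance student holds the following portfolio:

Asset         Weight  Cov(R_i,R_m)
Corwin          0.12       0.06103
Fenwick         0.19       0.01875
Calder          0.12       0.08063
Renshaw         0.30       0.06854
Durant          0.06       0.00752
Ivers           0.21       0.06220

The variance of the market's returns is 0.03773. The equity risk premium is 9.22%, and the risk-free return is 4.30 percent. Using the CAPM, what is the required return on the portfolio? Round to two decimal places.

β_Corwin = 0.06103 / 0.03773 = 1.6175
β_Fenwick = 0.01875 / 0.03773 = 0.4970
β_Calder = 0.08063 / 0.03773 = 2.1370
β_Renshaw = 0.06854 / 0.03773 = 1.8166
β_Durant = 0.00752 / 0.03773 = 0.1993
β_Ivers = 0.06220 / 0.03773 = 1.6486
β_P = Σ w_i β_i = 0.12×1.6175 + 0.19×0.4970 + 0.12×2.1370 + 0.30×1.8166 + 0.06×0.1993 + 0.21×1.6486 = 1.4481
E(R_P) = R_f + β_P × MRP = 4.30% + 1.4481 × 9.22% = 17.65%

17.65%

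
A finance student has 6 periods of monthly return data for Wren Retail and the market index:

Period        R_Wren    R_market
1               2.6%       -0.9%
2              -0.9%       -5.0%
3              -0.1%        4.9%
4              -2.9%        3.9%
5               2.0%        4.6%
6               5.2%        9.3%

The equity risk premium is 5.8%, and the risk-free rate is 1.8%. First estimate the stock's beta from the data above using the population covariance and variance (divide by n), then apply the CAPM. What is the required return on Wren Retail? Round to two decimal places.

Mean R_i = (2.6 − 0.9 − 0.1 − 2.9 + 2.0 + 5.2) / 6 = 0.9833%
Mean R_m = (-0.9 − 5.0 + 4.9 + 3.9 + 4.6 + 9.3) / 6 = 2.8000%
Σ(R_i − R̄_i)(R_m − R̄_m) = 31.4000  ⇒  Cov = 31.4000 / 6 = 5.2333
Σ(R_m − R̄_m)² = 125.6400  ⇒  Var(R_m) = 125.6400 / 6 = 20.9400
β = Cov / Var(R_m) = 5.2333 / 20.9400 = 0.2499
E(R) = R_f + β × MRP = 1.8% + 0.2499 × 5.8% = 3.25%

3.25%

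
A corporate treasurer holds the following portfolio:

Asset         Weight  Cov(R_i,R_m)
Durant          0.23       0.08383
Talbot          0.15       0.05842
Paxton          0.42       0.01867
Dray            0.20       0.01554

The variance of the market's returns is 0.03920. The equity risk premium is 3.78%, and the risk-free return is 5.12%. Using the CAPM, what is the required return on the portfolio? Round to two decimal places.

8.88%

β_Durant = 0.08383 / 0.03920 = 2.1385
β_Talbot = 0.05842 / 0.03920 = 1.4903
β_Paxton = 0.01867 / 0.03920 = 0.4763
β_Dray = 0.01554 / 0.03920 = 0.3964
β_P = Σ w_i β_i = 0.23×2.1385 + 0.15×1.4903 + 0.42×0.4763 + 0.20×0.3964 = 0.9947
E(R_P) = R_f + β_P × MRP = 5.12% + 0.9947 × 3.78% = 8.88%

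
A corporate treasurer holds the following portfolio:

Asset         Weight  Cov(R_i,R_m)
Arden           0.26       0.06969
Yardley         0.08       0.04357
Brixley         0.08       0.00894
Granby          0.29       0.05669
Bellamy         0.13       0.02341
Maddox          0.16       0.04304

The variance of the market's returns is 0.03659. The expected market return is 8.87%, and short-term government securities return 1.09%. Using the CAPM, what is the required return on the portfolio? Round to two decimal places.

β_Arden = 0.06969 / 0.03659 = 1.9046
β_Yardley = 0.04357 / 0.03659 = 1.1908
β_Brixley = 0.00894 / 0.03659 = 0.2443
β_Granby = 0.05669 / 0.03659 = 1.5493
β_Bellamy = 0.02341 / 0.03659 = 0.6398
β_Maddox = 0.04304 / 0.03659 = 1.1763
β_P = Σ w_i β_i = 0.26×1.9046 + 0.08×1.1908 + 0.08×0.2443 + 0.29×1.5493 + 0.13×0.6398 + 0.16×1.1763 = 1.3307
MRP = 8.87% − 1.09% = 7.78%
E(R_P) = R_f + β_P × MRP = 1.09% + 1.3307 × 7.78% = 11.44%

11.44%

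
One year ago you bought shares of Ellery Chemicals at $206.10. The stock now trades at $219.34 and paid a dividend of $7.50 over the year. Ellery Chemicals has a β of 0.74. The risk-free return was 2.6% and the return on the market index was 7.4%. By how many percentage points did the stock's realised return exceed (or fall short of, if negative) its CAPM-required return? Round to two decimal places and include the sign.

Realised HPR = (P1 + D1 − P0) / P0 = (219.34 + 7.50 − 206.10) / 206.10 = 20.74 / 206.10 = 10.0631%
MRP = 7.4% − 2.6% = 4.80%
CAPM required = R_f + β·MRP = 2.6% + 0.74 × 4.8% = 6.1520%
α = realised − required = 10.0631% − 6.1520% = +3.91%

+3.91%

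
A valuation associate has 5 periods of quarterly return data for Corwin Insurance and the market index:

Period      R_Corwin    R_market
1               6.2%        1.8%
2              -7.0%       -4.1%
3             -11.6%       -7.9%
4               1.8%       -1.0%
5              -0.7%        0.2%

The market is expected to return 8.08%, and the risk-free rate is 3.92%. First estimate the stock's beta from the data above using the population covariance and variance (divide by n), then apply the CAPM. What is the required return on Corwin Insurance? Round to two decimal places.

11.26%

Mean R_i = (6.2 − 7.0 − 11.6 + 1.8 − 0.7) / 5 = -2.2600%
Mean R_m = (1.8 − 4.1 − 7.9 − 1.0 + 0.2) / 5 = -2.2000%
Σ(R_i − R̄_i)(R_m − R̄_m) = 104.7000  ⇒  Cov = 104.7000 / 5 = 20.9400
Σ(R_m − R̄_m)² = 59.3000  ⇒  Var(R_m) = 59.3000 / 5 = 11.8600
β = Cov / Var(R_m) = 20.9400 / 11.8600 = 1.7656
MRP = 8.08% − 3.92% = 4.16%
E(R) = R_f + β × MRP = 3.92% + 1.7656 × 4.16% = 11.26%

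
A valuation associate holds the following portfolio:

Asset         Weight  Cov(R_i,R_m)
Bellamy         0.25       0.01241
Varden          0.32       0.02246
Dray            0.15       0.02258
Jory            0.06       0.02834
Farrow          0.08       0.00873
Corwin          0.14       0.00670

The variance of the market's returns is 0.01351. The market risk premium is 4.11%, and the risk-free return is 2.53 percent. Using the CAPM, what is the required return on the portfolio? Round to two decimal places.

7.71%

β_Bellamy = 0.01241 / 0.01351 = 0.9186
β_Varden = 0.02246 / 0.01351 = 1.6625
β_Dray = 0.02258 / 0.01351 = 1.6714
β_Jory = 0.02834 / 0.01351 = 2.0977
β_Farrow = 0.00873 / 0.01351 = 0.6462
β_Corwin = 0.00670 / 0.01351 = 0.4959
β_P = Σ w_i β_i = 0.25×0.9186 + 0.32×1.6625 + 0.15×1.6714 + 0.06×2.0977 + 0.08×0.6462 + 0.14×0.4959 = 1.2593
E(R_P) = R_f + β_P × MRP = 2.53% + 1.2593 × 4.11% = 7.71%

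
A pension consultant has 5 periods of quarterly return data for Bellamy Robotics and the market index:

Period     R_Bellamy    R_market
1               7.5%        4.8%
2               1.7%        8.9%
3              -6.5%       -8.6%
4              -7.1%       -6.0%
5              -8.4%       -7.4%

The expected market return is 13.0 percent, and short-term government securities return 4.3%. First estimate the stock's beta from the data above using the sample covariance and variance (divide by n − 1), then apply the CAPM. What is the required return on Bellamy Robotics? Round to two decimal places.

Mean R_i = (7.5 + 1.7 − 6.5 − 7.1 − 8.4) / 5 = -2.5600%
Mean R_m = (4.8 + 8.9 − 8.6 − 6.0 − 7.4) / 5 = -1.6600%
Σ(R_i − R̄_i)(R_m − R̄_m) = 190.5420  ⇒  Cov = 190.5420 / 4 = 47.6355
Σ(R_m − R̄_m)² = 253.1920  ⇒  Var(R_m) = 253.1920 / 4 = 63.2980
β = Cov / Var(R_m) = 47.6355 / 63.2980 = 0.7526
MRP = 13.0% − 4.3% = 8.70%
E(R) = R_f + β × MRP = 4.3% + 0.7526 × 8.7% = 10.85%

10.85%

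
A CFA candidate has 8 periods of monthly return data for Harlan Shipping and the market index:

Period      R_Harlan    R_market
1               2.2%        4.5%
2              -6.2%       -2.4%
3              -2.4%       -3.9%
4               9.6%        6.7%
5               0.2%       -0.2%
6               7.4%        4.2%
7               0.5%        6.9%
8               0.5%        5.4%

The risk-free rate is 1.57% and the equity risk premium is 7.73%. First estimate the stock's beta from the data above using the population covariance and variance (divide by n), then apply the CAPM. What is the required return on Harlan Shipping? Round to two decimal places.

8.06%

Mean R_i = (2.2 − 6.2 − 2.4 + 9.6 + 0.2 + 7.4 + 0.5 + 0.5) / 8 = 1.4750%
Mean R_m = (4.5 − 2.4 − 3.9 + 6.7 − 0.2 + 4.2 + 6.9 + 5.4) / 8 = 2.6500%
Σ(R_i − R̄_i)(R_m − R̄_m) = 104.3800  ⇒  Cov = 104.3800 / 8 = 13.0475
Σ(R_m − R̄_m)² = 124.3800  ⇒  Var(R_m) = 124.3800 / 8 = 15.5475
β = Cov / Var(R_m) = 13.0475 / 15.5475 = 0.8392
E(R) = R_f + β × MRP = 1.57% + 0.8392 × 7.73% = 8.06%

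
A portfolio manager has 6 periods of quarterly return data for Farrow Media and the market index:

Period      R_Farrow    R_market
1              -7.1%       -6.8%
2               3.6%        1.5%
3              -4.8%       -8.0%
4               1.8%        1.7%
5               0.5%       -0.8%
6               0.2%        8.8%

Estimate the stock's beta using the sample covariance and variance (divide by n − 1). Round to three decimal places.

Mean R_i = (-7.1 + 3.6 − 4.8 + 1.8 + 0.5 + 0.2) / 6 = -0.9667%
Mean R_m = (-6.8 + 1.5 − 8.0 + 1.7 − 0.8 + 8.8) / 6 = -0.6000%
Σ(R_i − R̄_i)(R_m − R̄_m) = 93.0200  ⇒  Cov = 93.0200 / 5 = 18.6040
Σ(R_m − R̄_m)² = 191.3000  ⇒  Var(R_m) = 191.3000 / 5 = 38.2600
β = Cov / Var(R_m) = 18.6040 / 38.2600 = 0.4863

0.486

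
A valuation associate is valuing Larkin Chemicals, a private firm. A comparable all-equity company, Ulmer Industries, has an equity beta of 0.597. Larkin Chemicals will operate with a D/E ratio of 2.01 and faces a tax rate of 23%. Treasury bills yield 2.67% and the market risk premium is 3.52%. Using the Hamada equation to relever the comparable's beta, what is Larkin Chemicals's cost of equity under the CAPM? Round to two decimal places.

β_L = β_U × [1 + (1 − t)(D/E)] = 0.597 × [1 + (1 − 0.23) × 2.01]
    = 0.597 × [1 + 0.77 × 2.01] = 0.597 × 2.5477 = 1.5210
E(R) = R_f + β_L × MRP = 2.67% + 1.5210 × 3.52% = 8.02%

8.02%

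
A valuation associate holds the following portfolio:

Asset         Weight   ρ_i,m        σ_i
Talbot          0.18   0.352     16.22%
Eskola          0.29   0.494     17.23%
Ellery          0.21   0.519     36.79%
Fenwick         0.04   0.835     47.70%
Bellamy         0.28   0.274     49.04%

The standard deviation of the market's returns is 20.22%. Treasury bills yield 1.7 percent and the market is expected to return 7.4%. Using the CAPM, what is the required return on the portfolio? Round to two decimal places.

β_Talbot = 0.352 × 16.22% / 20.22% = 0.2824
β_Eskola = 0.494 × 17.23% / 20.22% = 0.4210
β_Ellery = 0.519 × 36.79% / 20.22% = 0.9443
β_Fenwick = 0.835 × 47.70% / 20.22% = 1.9698
β_Bellamy = 0.274 × 49.04% / 20.22% = 0.6645
β_P = Σ w_i β_i = 0.18×0.2824 + 0.29×0.4210 + 0.21×0.9443 + 0.04×1.9698 + 0.28×0.6645 = 0.6361
MRP = 7.4% − 1.7% = 5.70%
E(R_P) = R_f + β_P × MRP = 1.7% + 0.6361 × 5.7% = 5.33%

5.33%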